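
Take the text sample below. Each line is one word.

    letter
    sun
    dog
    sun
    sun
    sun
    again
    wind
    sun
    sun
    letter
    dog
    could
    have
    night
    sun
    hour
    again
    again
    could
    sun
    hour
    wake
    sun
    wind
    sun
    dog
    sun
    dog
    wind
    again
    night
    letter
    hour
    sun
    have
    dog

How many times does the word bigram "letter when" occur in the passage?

Scanning the 36 overlapping bigram windows for "letter when":
  (none found)

0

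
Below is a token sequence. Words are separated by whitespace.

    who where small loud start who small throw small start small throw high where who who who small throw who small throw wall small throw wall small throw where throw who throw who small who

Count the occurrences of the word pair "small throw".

6

Scanning the 34 overlapping bigram windows for "small throw":
  position 7–8: small throw
  position 11–12: small throw
  position 18–19: small throw
  position 21–22: small throw
  position 24–25: small throw
  position 27–28: small throw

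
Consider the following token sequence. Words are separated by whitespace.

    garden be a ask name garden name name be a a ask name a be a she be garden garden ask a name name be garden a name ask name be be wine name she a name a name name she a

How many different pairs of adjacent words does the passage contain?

42 tokens → 41 bigram windows in total.
Repeated bigrams (each contributes count−1 duplicates):
  a name: 4
  ask name: 3
  be a: 3
  name be: 3
  name name: 3
  a ask: 2
  be garden: 2
  name a: 2
  … (2 more repeated)
16 duplicate windows → 41 − 16 = 25 distinct.

25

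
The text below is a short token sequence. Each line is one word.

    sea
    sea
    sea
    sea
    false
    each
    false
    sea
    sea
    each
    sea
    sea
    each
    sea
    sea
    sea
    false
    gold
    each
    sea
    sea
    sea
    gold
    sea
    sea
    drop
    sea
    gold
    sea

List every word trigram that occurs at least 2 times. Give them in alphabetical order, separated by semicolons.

Trigram counts meeting the condition (at least 2 times):
  each sea sea: 3
  sea each sea: 2
  sea gold sea: 2
  sea sea each: 2
  sea sea false: 2
  sea sea sea: 4

each sea sea; sea each sea; sea gold sea; sea sea each; sea sea false; sea sea sea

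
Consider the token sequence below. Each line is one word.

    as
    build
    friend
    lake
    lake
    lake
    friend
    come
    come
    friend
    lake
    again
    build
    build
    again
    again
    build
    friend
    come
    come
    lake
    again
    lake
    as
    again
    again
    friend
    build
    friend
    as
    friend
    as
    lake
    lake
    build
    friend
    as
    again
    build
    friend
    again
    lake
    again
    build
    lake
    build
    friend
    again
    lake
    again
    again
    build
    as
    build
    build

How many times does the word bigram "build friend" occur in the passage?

Scanning the 54 overlapping bigram windows for "build friend":
  position 2–3: build friend
  position 17–18: build friend
  position 28–29: build friend
  position 35–36: build friend
  position 39–40: build friend
  position 46–47: build friend

6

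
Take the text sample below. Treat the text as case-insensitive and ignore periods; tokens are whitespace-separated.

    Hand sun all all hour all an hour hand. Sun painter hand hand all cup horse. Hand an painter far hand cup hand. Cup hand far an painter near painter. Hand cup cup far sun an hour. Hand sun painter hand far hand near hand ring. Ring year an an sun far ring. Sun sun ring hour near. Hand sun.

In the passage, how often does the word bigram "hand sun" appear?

Scanning the 59 overlapping bigram windows for "hand sun":
  position 1–2: hand sun
  position 9–10: hand sun
  position 38–39: hand sun
  position 59–60: hand sun

4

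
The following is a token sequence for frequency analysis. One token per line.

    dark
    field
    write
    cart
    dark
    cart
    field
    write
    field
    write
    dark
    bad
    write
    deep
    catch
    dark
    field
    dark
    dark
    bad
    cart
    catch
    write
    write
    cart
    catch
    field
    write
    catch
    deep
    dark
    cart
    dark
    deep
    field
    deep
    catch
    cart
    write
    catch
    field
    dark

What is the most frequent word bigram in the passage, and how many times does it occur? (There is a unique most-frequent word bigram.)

"field write", 4 times

Bigram frequencies (highest first):
  field write: 4
  dark field: 2
  write cart: 2
  cart dark: 2
  dark cart: 2
  dark bad: 2
  … (22 more, each ≤ 2)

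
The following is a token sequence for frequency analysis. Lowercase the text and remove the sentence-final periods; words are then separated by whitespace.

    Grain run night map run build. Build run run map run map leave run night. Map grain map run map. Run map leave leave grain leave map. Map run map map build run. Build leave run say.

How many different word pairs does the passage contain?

21

37 tokens → 36 bigram windows in total.
Repeated bigrams (each contributes count−1 duplicates):
  map run: 5
  run map: 5
  build run: 2
  leave run: 2
  map leave: 2
  map map: 2
  night map: 2
  run build: 2
  … (1 more repeated)
15 duplicate windows → 36 − 15 = 21 distinct.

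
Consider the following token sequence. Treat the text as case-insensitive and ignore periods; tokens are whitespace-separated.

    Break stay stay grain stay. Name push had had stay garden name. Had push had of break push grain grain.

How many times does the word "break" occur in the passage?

2

Scanning the 20 tokens for "break":
  position 1: break
  position 17: break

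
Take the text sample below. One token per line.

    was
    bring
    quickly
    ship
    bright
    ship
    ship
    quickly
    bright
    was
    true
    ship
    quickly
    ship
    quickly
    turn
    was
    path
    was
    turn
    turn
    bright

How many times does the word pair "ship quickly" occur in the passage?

Scanning the 21 overlapping bigram windows for "ship quickly":
  position 7–8: ship quickly
  position 12–13: ship quickly
  position 14–15: ship quickly

3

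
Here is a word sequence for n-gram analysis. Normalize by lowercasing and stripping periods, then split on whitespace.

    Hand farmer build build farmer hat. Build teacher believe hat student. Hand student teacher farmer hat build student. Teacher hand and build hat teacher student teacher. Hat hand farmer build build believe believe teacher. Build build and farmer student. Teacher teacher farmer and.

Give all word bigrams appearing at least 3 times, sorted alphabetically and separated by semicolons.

Bigram counts meeting the condition (at least 3 times):
  build build: 3
  student teacher: 4

build build; student teacher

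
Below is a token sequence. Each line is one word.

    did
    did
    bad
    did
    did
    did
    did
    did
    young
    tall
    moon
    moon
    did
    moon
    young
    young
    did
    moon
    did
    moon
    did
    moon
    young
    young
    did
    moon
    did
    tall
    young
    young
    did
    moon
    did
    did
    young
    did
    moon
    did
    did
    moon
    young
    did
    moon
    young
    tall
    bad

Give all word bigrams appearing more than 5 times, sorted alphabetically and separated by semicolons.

did did; did moon; moon did

Bigram counts meeting the condition (more than 5 times):
  did did: 7
  did moon: 9
  moon did: 6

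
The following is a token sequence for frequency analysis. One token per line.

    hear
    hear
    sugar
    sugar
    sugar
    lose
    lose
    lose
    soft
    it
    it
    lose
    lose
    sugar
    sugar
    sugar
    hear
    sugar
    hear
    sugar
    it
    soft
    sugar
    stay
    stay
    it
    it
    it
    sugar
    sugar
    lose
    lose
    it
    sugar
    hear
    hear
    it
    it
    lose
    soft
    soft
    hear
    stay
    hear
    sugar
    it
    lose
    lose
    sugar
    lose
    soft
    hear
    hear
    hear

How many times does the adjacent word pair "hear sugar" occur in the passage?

Scanning the 53 overlapping bigram windows for "hear sugar":
  position 2–3: hear sugar
  position 17–18: hear sugar
  position 19–20: hear sugar
  position 44–45: hear sugar

4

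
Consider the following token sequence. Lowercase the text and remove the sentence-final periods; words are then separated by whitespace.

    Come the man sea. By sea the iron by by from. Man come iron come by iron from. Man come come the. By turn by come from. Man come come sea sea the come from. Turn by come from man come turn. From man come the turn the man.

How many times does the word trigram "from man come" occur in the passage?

Scanning the 47 overlapping trigram windows for "from man come":
  position 11–13: from man come
  position 18–20: from man come
  position 27–29: from man come
  position 39–41: from man come
  position 43–45: from man come

5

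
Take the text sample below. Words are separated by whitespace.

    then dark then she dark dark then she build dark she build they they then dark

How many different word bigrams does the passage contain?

16 tokens → 15 bigram windows in total.
Repeated bigrams (each contributes count−1 duplicates):
  dark then: 2
  she build: 2
  then dark: 2
  then she: 2
4 duplicate windows → 15 − 4 = 11 distinct.

11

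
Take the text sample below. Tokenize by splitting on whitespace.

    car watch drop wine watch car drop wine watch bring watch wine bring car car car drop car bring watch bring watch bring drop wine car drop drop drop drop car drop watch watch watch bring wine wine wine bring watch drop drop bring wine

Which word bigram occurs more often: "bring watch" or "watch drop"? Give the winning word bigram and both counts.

"bring watch" (4 vs 2)

"bring watch": 4 occurrences
"watch drop": 2 occurrences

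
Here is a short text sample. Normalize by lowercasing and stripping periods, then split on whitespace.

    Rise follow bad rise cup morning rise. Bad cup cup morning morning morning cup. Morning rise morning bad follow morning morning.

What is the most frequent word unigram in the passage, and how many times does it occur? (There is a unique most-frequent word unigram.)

"morning", 8 times

Unigram frequencies (highest first):
  morning: 8
  rise: 4
  cup: 4
  bad: 3
  follow: 2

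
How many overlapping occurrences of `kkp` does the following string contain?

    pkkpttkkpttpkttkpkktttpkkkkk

Sliding a length-3 window over the 28 characters (26 positions):
  position 2–4: kkp
  position 7–9: kkp

2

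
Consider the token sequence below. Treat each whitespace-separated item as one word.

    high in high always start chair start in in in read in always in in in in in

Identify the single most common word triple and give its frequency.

"in in in", 4 times

Trigram frequencies (highest first):
  in in in: 4
  high in high: 1
  in high always: 1
  high always start: 1
  always start chair: 1
  start chair start: 1
  … (7 more, each ≤ 1)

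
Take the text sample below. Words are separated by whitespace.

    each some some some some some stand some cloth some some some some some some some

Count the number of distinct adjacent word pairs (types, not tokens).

16 tokens → 15 bigram windows in total.
Repeated bigrams (each contributes count−1 duplicates):
  some some: 10
9 duplicate windows → 15 − 9 = 6 distinct.

6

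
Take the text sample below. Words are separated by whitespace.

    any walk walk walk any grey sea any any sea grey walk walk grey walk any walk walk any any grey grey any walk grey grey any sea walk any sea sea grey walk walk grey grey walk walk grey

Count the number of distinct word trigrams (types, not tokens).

29

40 tokens → 38 trigram windows in total.
Repeated trigrams (each contributes count−1 duplicates):
  grey walk walk: 3
  walk walk grey: 3
  any walk walk: 2
  grey grey any: 2
  sea grey walk: 2
  walk grey grey: 2
  walk walk any: 2
9 duplicate windows → 38 − 9 = 29 distinct.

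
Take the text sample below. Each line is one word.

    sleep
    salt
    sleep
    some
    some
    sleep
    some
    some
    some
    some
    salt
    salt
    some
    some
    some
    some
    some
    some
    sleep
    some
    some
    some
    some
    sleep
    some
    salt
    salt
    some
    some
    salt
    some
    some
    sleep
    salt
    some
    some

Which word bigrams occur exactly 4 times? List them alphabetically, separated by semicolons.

salt some; sleep some; some sleep

Bigram counts meeting the condition (exactly 4 times):
  salt some: 4
  sleep some: 4
  some sleep: 4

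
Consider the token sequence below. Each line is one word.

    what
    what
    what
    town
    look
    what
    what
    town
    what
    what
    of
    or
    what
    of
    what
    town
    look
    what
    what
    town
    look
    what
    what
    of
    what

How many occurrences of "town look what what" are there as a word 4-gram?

3

Scanning the 22 overlapping 4-gram windows for "town look what what":
  position 4–7: town look what what
  position 16–19: town look what what
  position 20–23: town look what what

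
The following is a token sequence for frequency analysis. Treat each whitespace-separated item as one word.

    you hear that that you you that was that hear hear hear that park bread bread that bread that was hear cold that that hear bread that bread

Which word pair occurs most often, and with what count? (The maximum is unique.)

"bread that", 3 times

Bigram frequencies (highest first):
  bread that: 3
  hear that: 2
  that that: 2
  that was: 2
  that hear: 2
  hear hear: 2
  … (13 more, each ≤ 2)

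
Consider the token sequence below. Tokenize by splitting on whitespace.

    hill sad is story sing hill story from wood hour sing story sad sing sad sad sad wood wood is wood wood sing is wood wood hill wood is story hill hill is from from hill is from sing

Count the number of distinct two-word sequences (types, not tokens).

30

39 tokens → 38 bigram windows in total.
Repeated bigrams (each contributes count−1 duplicates):
  wood wood: 3
  hill is: 2
  is from: 2
  is story: 2
  is wood: 2
  sad sad: 2
  wood is: 2
8 duplicate windows → 38 − 8 = 30 distinct.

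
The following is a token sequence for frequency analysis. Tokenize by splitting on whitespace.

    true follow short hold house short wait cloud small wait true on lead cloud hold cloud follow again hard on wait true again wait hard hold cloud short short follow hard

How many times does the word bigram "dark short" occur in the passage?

0

Scanning the 30 overlapping bigram windows for "dark short":
  (none found)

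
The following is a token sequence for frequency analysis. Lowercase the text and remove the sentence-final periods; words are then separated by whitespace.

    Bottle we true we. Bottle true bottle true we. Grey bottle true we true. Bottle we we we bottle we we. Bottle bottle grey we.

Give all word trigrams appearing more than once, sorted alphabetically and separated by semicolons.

Trigram counts meeting the condition (more than once):
  bottle true we: 2
  bottle we we: 2
  we we bottle: 2

bottle true we; bottle we we; we we bottle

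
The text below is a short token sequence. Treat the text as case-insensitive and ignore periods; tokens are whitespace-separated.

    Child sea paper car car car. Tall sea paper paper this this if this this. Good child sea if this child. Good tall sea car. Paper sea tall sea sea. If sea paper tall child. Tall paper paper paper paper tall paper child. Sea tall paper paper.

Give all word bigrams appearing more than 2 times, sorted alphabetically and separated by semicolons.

Bigram counts meeting the condition (more than 2 times):
  child sea: 3
  paper paper: 5
  sea paper: 3
  tall paper: 3
  tall sea: 3

child sea; paper paper; sea paper; tall paper; tall sea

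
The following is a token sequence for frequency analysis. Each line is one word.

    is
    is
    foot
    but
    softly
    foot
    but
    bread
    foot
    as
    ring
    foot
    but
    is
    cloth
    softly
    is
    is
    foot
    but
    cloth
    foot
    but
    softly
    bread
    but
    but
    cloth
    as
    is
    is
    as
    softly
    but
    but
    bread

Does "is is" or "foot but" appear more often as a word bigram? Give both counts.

"is is": 3 occurrences
"foot but": 5 occurrences

"foot but" (5 vs 3)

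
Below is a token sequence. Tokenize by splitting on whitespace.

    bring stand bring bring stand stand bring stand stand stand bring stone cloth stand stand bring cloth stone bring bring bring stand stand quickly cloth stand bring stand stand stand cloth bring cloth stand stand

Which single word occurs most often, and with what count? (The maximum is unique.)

"stand", 16 times

Unigram frequencies (highest first):
  stand: 16
  bring: 11
  cloth: 5
  stone: 2
  quickly: 1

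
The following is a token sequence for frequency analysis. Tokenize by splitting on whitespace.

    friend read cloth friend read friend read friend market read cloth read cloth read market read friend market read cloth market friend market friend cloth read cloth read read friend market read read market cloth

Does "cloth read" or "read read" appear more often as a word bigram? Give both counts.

"cloth read": 4 occurrences
"read read": 2 occurrences

"cloth read" (4 vs 2)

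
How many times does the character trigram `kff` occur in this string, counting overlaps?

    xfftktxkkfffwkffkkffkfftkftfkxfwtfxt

Sliding a length-3 window over the 36 characters (34 positions):
  position 9–11: kff
  position 14–16: kff
  position 18–20: kff
  position 21–23: kff

4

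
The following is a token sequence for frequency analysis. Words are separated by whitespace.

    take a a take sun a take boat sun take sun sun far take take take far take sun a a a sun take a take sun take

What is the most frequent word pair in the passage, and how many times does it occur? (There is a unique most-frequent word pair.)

Bigram frequencies (highest first):
  take sun: 4
  a a: 3
  a take: 3
  sun take: 3
  take a: 2
  sun a: 2
  … (8 more, each ≤ 2)

"take sun", 4 times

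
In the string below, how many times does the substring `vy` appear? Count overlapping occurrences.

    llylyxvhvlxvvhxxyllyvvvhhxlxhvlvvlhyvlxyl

0

Sliding a length-2 window over the 41 characters (40 positions):
  (no match at any position)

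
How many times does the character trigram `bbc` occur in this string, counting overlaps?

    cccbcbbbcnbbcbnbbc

3

Sliding a length-3 window over the 18 characters (16 positions):
  position 7–9: bbc
  position 11–13: bbc
  position 16–18: bbc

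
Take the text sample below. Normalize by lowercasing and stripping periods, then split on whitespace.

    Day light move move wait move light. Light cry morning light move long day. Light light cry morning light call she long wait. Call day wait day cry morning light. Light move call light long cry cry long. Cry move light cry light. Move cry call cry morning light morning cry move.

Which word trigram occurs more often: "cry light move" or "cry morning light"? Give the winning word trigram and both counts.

"cry light move": 1 occurrence
"cry morning light": 4 occurrences

"cry morning light" (4 vs 1)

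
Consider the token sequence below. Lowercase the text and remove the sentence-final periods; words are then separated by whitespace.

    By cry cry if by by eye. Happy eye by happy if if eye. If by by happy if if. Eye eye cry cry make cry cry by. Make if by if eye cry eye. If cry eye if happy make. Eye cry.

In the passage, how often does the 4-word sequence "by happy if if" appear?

Scanning the 40 overlapping 4-gram windows for "by happy if if":
  position 10–13: by happy if if
  position 17–20: by happy if if

2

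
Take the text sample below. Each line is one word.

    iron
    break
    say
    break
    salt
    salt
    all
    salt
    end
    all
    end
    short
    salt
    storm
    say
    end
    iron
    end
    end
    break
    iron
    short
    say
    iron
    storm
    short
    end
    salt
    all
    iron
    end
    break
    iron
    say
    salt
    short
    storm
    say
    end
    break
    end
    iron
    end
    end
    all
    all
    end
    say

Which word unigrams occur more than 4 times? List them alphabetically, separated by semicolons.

all; break; end; iron; salt; say

Unigram counts meeting the condition (more than 4 times):
  all: 5
  break: 5
  end: 12
  iron: 7
  salt: 6
  say: 6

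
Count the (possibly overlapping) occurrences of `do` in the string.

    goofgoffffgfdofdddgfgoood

1

Sliding a length-2 window over the 25 characters (24 positions):
  position 13–14: do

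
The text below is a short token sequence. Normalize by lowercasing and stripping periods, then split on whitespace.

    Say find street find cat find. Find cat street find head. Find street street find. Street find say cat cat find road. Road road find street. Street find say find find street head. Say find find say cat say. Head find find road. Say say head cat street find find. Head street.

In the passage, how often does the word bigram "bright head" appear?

Scanning the 51 overlapping bigram windows for "bright head":
  (none found)

0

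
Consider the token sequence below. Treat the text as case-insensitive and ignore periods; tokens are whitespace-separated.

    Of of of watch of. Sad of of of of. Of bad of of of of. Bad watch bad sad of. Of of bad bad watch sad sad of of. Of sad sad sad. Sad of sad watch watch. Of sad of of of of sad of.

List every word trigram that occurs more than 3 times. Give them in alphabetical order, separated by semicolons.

Trigram counts meeting the condition (more than 3 times):
  of of of: 10
  sad of of: 4

of of of; sad of of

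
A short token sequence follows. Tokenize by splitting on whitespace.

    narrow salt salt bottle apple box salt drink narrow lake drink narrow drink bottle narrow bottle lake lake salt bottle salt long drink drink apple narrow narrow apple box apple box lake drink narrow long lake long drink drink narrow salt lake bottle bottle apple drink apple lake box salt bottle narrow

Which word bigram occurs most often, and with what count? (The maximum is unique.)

"drink narrow", 4 times

Bigram frequencies (highest first):
  drink narrow: 4
  salt bottle: 3
  apple box: 3
  narrow salt: 2
  bottle apple: 2
  box salt: 2
  … (30 more, each ≤ 2)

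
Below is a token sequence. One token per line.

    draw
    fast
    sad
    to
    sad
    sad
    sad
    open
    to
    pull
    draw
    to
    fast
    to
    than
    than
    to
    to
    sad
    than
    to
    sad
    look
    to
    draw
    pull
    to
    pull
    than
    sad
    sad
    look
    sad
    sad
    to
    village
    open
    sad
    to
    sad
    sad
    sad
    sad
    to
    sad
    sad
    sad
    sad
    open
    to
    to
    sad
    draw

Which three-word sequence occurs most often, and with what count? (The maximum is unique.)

"sad sad sad", 5 times

Trigram frequencies (highest first):
  sad sad sad: 5
  sad to sad: 3
  to sad sad: 3
  sad sad open: 2
  sad open to: 2
  to to sad: 2
  … (33 more, each ≤ 2)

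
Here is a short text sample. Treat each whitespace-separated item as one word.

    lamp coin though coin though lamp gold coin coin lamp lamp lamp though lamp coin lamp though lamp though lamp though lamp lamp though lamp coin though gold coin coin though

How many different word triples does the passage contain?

31 tokens → 29 trigram windows in total.
Repeated trigrams (each contributes count−1 duplicates):
  lamp though lamp: 5
  gold coin coin: 2
  lamp coin though: 2
  lamp lamp though: 2
  though lamp coin: 2
  though lamp though: 2
9 duplicate windows → 29 − 9 = 20 distinct.

20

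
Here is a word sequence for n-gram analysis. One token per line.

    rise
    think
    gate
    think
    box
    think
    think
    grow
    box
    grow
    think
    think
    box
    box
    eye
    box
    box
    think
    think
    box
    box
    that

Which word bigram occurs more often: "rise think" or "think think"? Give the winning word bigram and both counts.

"rise think": 1 occurrence
"think think": 3 occurrences

"think think" (3 vs 1)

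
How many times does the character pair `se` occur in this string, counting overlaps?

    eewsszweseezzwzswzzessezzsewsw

3

Sliding a length-2 window over the 30 characters (29 positions):
  position 9–10: se
  position 22–23: se
  position 26–27: se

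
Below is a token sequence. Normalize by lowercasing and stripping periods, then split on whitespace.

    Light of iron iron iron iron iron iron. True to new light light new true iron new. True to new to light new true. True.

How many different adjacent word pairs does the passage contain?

15

25 tokens → 24 bigram windows in total.
Repeated bigrams (each contributes count−1 duplicates):
  iron iron: 5
  new true: 3
  light new: 2
  to new: 2
  true to: 2
9 duplicate windows → 24 − 9 = 15 distinct.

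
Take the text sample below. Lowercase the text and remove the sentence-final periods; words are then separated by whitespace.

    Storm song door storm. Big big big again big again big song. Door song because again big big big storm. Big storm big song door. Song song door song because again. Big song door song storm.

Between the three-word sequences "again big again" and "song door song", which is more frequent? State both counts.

"song door song" (4 vs 1)

"again big again": 1 occurrence
"song door song": 4 occurrences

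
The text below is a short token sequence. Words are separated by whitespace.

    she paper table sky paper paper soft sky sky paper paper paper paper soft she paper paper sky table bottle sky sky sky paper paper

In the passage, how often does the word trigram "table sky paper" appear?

Scanning the 23 overlapping trigram windows for "table sky paper":
  position 3–5: table sky paper

1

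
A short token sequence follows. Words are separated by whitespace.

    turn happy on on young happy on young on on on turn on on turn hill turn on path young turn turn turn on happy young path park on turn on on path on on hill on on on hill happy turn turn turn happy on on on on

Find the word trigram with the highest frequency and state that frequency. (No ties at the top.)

"on on on", 4 times

Trigram frequencies (highest first):
  on on on: 4
  turn happy on: 2
  happy on on: 2
  on on turn: 2
  on turn on: 2
  turn on on: 2
  … (31 more, each ≤ 2)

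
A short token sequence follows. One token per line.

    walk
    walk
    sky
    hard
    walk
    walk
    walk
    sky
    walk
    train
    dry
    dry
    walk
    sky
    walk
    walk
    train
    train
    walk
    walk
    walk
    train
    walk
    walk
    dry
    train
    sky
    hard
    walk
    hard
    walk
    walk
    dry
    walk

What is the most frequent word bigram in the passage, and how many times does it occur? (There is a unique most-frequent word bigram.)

Bigram frequencies (highest first):
  walk walk: 8
  walk sky: 3
  hard walk: 3
  walk train: 3
  sky hard: 2
  sky walk: 2
  … (9 more, each ≤ 2)

"walk walk", 8 times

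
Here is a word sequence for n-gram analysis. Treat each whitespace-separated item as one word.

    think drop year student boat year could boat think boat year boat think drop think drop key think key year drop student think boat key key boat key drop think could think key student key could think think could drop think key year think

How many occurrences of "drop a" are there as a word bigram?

0

Scanning the 43 overlapping bigram windows for "drop a":
  (none found)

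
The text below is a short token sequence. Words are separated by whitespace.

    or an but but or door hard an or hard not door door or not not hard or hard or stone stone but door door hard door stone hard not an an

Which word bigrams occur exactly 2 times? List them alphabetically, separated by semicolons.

door door; door hard; hard not; hard or; or hard

Bigram counts meeting the condition (exactly 2 times):
  door door: 2
  door hard: 2
  hard not: 2
  hard or: 2
  or hard: 2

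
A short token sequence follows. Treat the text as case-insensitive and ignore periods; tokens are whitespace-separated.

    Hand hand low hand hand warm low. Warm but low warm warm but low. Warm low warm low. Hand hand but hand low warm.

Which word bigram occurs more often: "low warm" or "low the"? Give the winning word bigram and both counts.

"low warm" (5 vs 0)

"low warm": 5 occurrences
"low the": 0 occurrences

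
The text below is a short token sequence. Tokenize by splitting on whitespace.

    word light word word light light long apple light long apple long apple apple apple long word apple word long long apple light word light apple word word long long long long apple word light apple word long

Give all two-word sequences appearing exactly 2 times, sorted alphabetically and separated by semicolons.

apple apple; apple light; apple long; light apple; light long; light word; word word

Bigram counts meeting the condition (exactly 2 times):
  apple apple: 2
  apple light: 2
  apple long: 2
  light apple: 2
  light long: 2
  light word: 2
  word word: 2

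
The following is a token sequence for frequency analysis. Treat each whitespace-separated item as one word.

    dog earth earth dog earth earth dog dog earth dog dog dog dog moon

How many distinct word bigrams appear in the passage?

5

14 tokens → 13 bigram windows in total.
Repeated bigrams (each contributes count−1 duplicates):
  dog dog: 4
  dog earth: 3
  earth dog: 3
  earth earth: 2
8 duplicate windows → 13 − 8 = 5 distinct.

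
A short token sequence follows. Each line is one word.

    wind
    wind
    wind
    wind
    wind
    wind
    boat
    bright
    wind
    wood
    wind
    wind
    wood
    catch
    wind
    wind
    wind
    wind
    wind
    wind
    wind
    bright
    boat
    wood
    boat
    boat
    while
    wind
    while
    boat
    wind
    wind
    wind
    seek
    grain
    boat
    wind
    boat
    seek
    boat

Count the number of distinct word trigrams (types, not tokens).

29

40 tokens → 38 trigram windows in total.
Repeated trigrams (each contributes count−1 duplicates):
  wind wind wind: 10
9 duplicate windows → 38 − 9 = 29 distinct.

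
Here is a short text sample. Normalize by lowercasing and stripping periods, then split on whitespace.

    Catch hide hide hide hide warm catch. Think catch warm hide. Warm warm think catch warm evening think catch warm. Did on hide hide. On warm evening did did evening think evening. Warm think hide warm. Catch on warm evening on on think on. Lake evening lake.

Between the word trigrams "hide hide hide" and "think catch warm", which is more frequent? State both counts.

"think catch warm" (3 vs 2)

"hide hide hide": 2 occurrences
"think catch warm": 3 occurrences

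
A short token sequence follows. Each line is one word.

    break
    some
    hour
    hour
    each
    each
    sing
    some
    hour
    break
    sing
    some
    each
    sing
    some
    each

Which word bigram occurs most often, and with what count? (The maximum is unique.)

Bigram frequencies (highest first):
  sing some: 3
  some hour: 2
  each sing: 2
  some each: 2
  break some: 1
  hour hour: 1
  … (4 more, each ≤ 1)

"sing some", 3 times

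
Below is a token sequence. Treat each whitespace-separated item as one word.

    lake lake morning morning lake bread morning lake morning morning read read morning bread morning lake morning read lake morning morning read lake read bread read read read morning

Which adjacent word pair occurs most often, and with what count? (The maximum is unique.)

"lake morning", 4 times

Bigram frequencies (highest first):
  lake morning: 4
  morning morning: 3
  morning lake: 3
  morning read: 3
  read read: 3
  bread morning: 2
  … (8 more, each ≤ 2)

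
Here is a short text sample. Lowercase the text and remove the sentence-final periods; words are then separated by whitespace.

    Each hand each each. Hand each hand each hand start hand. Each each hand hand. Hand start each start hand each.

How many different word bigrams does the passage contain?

8

21 tokens → 20 bigram windows in total.
Repeated bigrams (each contributes count−1 duplicates):
  each hand: 5
  hand each: 5
  each each: 2
  hand hand: 2
  hand start: 2
  start hand: 2
12 duplicate windows → 20 − 12 = 8 distinct.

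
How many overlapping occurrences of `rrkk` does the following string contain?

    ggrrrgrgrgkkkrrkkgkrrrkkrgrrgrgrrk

2

Sliding a length-4 window over the 34 characters (31 positions):
  position 14–17: rrkk
  position 21–24: rrkk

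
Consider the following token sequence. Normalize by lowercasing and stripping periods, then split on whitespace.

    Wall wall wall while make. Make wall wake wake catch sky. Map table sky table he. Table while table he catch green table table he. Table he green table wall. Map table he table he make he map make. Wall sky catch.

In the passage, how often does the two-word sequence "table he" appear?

6

Scanning the 41 overlapping bigram windows for "table he":
  position 15–16: table he
  position 19–20: table he
  position 24–25: table he
  position 26–27: table he
  position 32–33: table he
  position 34–35: table he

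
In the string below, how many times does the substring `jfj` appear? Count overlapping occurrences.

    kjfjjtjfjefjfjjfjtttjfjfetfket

5

Sliding a length-3 window over the 30 characters (28 positions):
  position 2–4: jfj
  position 7–9: jfj
  position 12–14: jfj
  position 15–17: jfj
  position 21–23: jfj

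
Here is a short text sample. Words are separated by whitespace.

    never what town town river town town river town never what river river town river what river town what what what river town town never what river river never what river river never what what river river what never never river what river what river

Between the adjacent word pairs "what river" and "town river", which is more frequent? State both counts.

"what river": 8 occurrences
"town river": 3 occurrences

"what river" (8 vs 3)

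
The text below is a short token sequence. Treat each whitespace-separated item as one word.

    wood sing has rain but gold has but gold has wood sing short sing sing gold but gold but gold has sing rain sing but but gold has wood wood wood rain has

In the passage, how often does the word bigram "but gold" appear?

Scanning the 32 overlapping bigram windows for "but gold":
  position 5–6: but gold
  position 8–9: but gold
  position 17–18: but gold
  position 19–20: but gold
  position 26–27: but gold

5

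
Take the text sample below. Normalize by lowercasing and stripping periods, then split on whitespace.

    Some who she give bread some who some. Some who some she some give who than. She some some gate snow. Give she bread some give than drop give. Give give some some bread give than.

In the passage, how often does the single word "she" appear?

Scanning the 36 tokens for "she":
  position 3: she
  position 12: she
  position 17: she
  position 23: she

4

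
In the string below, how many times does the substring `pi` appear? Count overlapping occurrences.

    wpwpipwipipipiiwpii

Sliding a length-2 window over the 19 characters (18 positions):
  position 4–5: pi
  position 9–10: pi
  position 11–12: pi
  position 13–14: pi
  position 17–18: pi

5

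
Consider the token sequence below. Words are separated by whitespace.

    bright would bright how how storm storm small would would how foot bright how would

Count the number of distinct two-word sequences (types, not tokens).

15 tokens → 14 bigram windows in total.
Repeated bigrams (each contributes count−1 duplicates):
  bright how: 2
1 duplicate windows → 14 − 1 = 13 distinct.

13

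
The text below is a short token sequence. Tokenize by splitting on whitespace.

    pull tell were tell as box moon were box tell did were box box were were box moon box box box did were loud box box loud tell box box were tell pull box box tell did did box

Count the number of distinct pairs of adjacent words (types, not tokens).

39 tokens → 38 bigram windows in total.
Repeated bigrams (each contributes count−1 duplicates):
  box box: 6
  were box: 3
  box moon: 2
  box tell: 2
  box were: 2
  did were: 2
  tell did: 2
  were tell: 2
13 duplicate windows → 38 − 13 = 25 distinct.

25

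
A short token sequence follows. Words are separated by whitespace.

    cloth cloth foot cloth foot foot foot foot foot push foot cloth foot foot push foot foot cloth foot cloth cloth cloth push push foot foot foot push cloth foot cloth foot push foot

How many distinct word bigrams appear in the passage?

34 tokens → 33 bigram windows in total.
Repeated bigrams (each contributes count−1 duplicates):
  foot foot: 8
  cloth foot: 6
  foot cloth: 5
  foot push: 4
  push foot: 4
  cloth cloth: 3
24 duplicate windows → 33 − 24 = 9 distinct.

9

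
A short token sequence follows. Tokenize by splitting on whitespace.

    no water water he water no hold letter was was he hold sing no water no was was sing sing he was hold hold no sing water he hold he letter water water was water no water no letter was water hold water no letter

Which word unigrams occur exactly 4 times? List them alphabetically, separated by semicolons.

letter; sing

Unigram counts meeting the condition (exactly 4 times):
  letter: 4
  sing: 4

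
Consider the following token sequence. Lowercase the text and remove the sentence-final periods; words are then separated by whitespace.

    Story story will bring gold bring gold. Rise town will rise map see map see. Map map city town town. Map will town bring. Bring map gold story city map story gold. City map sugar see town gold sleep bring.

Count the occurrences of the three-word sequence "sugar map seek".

0

Scanning the 38 overlapping trigram windows for "sugar map seek":
  (none found)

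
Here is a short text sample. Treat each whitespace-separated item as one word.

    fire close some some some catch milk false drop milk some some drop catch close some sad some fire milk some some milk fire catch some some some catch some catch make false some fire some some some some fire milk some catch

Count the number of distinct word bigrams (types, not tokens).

24

43 tokens → 42 bigram windows in total.
Repeated bigrams (each contributes count−1 duplicates):
  some some: 9
  some catch: 4
  milk some: 3
  some fire: 3
  catch some: 2
  close some: 2
  fire milk: 2
18 duplicate windows → 42 − 18 = 24 distinct.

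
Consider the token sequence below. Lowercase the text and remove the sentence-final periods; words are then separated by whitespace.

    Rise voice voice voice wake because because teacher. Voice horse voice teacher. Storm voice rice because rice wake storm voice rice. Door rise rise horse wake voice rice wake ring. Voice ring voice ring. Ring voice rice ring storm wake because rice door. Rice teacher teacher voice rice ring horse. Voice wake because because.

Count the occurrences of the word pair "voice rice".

5

Scanning the 53 overlapping bigram windows for "voice rice":
  position 14–15: voice rice
  position 20–21: voice rice
  position 27–28: voice rice
  position 36–37: voice rice
  position 47–48: voice rice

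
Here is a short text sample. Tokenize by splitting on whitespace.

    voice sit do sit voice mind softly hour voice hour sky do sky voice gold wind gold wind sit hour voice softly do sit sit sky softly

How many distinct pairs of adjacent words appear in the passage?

23

27 tokens → 26 bigram windows in total.
Repeated bigrams (each contributes count−1 duplicates):
  do sit: 2
  gold wind: 2
  hour voice: 2
3 duplicate windows → 26 − 3 = 23 distinct.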